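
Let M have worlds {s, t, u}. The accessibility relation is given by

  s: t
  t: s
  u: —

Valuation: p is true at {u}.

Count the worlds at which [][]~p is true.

3

s: successors {t}; []~p there: t:T. ✓
t: successors {s}; []~p there: s:T. ✓
u: no successors, so [][]~p holds vacuously. ✓
Satisfying worlds: {s, t, u}.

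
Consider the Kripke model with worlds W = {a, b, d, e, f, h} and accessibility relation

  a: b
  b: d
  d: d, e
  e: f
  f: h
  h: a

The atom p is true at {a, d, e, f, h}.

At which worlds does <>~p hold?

{a}

a: successors {b}; ~p there: b:T. ✓
b: successors {d}; ~p there: d:F. ✗
d: successors {d, e}; ~p there: d:F, e:F. ✗
e: successors {f}; ~p there: f:F. ✗
f: successors {h}; ~p there: h:F. ✗
h: successors {a}; ~p there: a:F. ✗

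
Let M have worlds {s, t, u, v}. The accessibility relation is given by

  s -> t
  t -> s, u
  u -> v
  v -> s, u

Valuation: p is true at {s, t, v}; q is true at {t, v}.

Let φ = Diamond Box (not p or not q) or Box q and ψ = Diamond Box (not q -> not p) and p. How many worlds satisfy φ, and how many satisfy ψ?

2 and 2

For Diamond Box (not p or not q) or Box q:
s: Diamond Box (not p or not q) is T, Box q is T. ✓
t: Diamond Box (not p or not q) is F, Box q is F. ✗
u: Diamond Box (not p or not q) is T, Box q is T. ✓
v: Diamond Box (not p or not q) is F, Box q is F. ✗
— 2 worlds.
For Diamond Box (not q -> not p) and p:
s: Diamond Box (not q -> not p) is F, p is T. ✗
t: Diamond Box (not q -> not p) is T, p is T. ✓
u: Diamond Box (not q -> not p) is F, p is F. ✗
v: Diamond Box (not q -> not p) is T, p is T. ✓
— 2 worlds.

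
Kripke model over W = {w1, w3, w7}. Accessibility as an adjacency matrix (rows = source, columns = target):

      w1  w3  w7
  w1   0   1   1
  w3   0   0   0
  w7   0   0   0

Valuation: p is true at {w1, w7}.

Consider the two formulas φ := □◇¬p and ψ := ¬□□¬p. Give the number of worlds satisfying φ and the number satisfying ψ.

2 and 0

For □◇¬p:
w1: successors {w3, w7}; ◇¬p there: w3:F, w7:F. ✗
w3: no successors, so □◇¬p holds vacuously. ✓
w7: no successors, so □◇¬p holds vacuously. ✓
— 2 worlds.
For ¬□□¬p:
w1: □□¬p is T. ✗
w3: □□¬p is T. ✗
w7: □□¬p is T. ✗
— 0 worlds.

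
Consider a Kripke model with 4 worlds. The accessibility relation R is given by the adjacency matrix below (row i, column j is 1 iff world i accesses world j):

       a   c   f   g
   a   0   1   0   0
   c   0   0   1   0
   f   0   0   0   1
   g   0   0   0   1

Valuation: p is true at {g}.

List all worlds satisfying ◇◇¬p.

a: successors {c}; ◇¬p there: c:T. ✓
c: successors {f}; ◇¬p there: f:F. ✗
f: successors {g}; ◇¬p there: g:F. ✗
g: successors {g}; ◇¬p there: g:F. ✗

{a}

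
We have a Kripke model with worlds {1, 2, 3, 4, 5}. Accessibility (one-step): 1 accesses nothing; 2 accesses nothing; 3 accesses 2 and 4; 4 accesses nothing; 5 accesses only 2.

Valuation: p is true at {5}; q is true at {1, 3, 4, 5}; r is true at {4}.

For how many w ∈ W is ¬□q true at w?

1: □q is T. ✗
2: □q is T. ✗
3: □q is F. ✓
4: □q is T. ✗
5: □q is F. ✓
Satisfying worlds: {3, 5}.

2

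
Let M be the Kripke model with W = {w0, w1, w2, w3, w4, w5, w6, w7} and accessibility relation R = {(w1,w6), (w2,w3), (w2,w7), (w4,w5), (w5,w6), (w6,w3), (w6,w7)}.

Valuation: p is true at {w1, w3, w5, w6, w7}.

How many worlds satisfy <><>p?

w0: no successors, so <><>p fails. ✗
w1: successors {w6}; <>p there: w6:T. ✓
w2: successors {w3, w7}; <>p there: w3:F, w7:F. ✗
w3: no successors, so <><>p fails. ✗
w4: successors {w5}; <>p there: w5:T. ✓
w5: successors {w6}; <>p there: w6:T. ✓
w6: successors {w3, w7}; <>p there: w3:F, w7:F. ✗
w7: no successors, so <><>p fails. ✗
Satisfying worlds: {w1, w4, w5}.

3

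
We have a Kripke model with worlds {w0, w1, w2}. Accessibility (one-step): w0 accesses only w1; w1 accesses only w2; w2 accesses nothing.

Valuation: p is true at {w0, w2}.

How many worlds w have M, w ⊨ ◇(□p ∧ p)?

w0: successors {w1}; □p ∧ p there: w1:F. ✗
w1: successors {w2}; □p ∧ p there: w2:T. ✓
w2: no successors, so ◇(□p ∧ p) fails. ✗
Satisfying worlds: {w1}.

1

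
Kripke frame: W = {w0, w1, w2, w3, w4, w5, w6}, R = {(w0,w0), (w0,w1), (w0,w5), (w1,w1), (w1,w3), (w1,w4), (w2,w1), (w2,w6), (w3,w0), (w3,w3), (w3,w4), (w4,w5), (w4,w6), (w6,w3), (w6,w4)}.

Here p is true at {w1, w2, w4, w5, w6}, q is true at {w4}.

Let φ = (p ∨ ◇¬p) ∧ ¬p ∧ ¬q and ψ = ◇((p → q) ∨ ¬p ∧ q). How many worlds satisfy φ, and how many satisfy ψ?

2 and 4

For (p ∨ ◇¬p) ∧ ¬p ∧ ¬q:
w0: p ∨ ◇¬p is T, ¬p ∧ ¬q is T. ✓
w1: p ∨ ◇¬p is T, ¬p ∧ ¬q is F. ✗
w2: p ∨ ◇¬p is T, ¬p ∧ ¬q is F. ✗
w3: p ∨ ◇¬p is T, ¬p ∧ ¬q is T. ✓
w4: p ∨ ◇¬p is T, ¬p ∧ ¬q is F. ✗
w5: p ∨ ◇¬p is T, ¬p ∧ ¬q is F. ✗
w6: p ∨ ◇¬p is T, ¬p ∧ ¬q is F. ✗
— 2 worlds.
For ◇((p → q) ∨ ¬p ∧ q):
w0: successors {w0, w1, w5}; (p → q) ∨ ¬p ∧ q there: w0:T, w1:F, w5:F. ✓
w1: successors {w1, w3, w4}; (p → q) ∨ ¬p ∧ q there: w1:F, w3:T, w4:T. ✓
w2: successors {w1, w6}; (p → q) ∨ ¬p ∧ q there: w1:F, w6:F. ✗
w3: successors {w0, w3, w4}; (p → q) ∨ ¬p ∧ q there: w0:T, w3:T, w4:T. ✓
w4: successors {w5, w6}; (p → q) ∨ ¬p ∧ q there: w5:F, w6:F. ✗
w5: no successors, so ◇((p → q) ∨ ¬p ∧ q) fails. ✗
w6: successors {w3, w4}; (p → q) ∨ ¬p ∧ q there: w3:T, w4:T. ✓
— 4 worlds.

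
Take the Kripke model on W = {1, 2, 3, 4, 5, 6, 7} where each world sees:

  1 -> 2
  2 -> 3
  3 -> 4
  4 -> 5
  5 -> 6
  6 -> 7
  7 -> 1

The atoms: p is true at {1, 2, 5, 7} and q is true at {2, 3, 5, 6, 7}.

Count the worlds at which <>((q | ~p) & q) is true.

1: successors {2}; (q | ~p) & q there: 2:T. ✓
2: successors {3}; (q | ~p) & q there: 3:T. ✓
3: successors {4}; (q | ~p) & q there: 4:F. ✗
4: successors {5}; (q | ~p) & q there: 5:T. ✓
5: successors {6}; (q | ~p) & q there: 6:T. ✓
6: successors {7}; (q | ~p) & q there: 7:T. ✓
7: successors {1}; (q | ~p) & q there: 1:F. ✗
Satisfying worlds: {1, 2, 4, 5, 6}.

5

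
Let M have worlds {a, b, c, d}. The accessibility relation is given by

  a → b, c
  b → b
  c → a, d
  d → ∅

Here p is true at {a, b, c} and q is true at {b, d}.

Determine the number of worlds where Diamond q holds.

a: successors {b, c}; q there: b:T, c:F. ✓
b: successors {b}; q there: b:T. ✓
c: successors {a, d}; q there: a:F, d:T. ✓
d: no successors, so Diamond q fails. ✗
Satisfying worlds: {a, b, c}.

3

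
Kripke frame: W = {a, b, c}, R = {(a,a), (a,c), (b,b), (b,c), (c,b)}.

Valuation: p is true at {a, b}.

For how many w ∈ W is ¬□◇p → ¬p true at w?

a: ¬□◇p is F, ¬p is F. ✓
b: ¬□◇p is F, ¬p is F. ✓
c: ¬□◇p is F, ¬p is T. ✓
Satisfying worlds: {a, b, c}.

3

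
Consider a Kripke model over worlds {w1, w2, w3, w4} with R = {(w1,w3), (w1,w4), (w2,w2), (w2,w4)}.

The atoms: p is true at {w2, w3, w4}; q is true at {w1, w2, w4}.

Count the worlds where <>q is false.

2

w1: successors {w3, w4}; q there: w3:F, w4:T. ✓
w2: successors {w2, w4}; q there: w2:T, w4:T. ✓
w3: no successors, so <>q fails. ✗
w4: no successors, so <>q fails. ✗
Satisfying worlds: {w1, w2}.
So <>q fails at the other 2 worlds.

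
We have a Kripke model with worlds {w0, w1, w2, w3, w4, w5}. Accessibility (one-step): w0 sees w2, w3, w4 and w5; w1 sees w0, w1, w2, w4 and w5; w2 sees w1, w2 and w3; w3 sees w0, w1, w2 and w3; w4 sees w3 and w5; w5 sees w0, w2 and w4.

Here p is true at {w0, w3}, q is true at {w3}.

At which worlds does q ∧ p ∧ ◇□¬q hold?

{w3}

w0: q ∧ p is F, ◇□¬q is T. ✗
w1: q ∧ p is F, ◇□¬q is T. ✗
w2: q ∧ p is F, ◇□¬q is T. ✗
w3: q ∧ p is T, ◇□¬q is T. ✓
w4: q ∧ p is F, ◇□¬q is T. ✗
w5: q ∧ p is F, ◇□¬q is F. ✗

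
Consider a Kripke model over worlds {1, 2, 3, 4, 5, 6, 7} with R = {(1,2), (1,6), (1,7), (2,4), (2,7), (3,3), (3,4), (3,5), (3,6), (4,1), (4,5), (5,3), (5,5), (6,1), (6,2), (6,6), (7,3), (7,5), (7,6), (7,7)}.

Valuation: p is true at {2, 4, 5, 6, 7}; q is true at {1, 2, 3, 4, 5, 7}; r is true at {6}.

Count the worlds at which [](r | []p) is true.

1: successors {2, 6, 7}; r | []p there: 2:T, 6:T, 7:F. ✗
2: successors {4, 7}; r | []p there: 4:F, 7:F. ✗
3: successors {3, 4, 5, 6}; r | []p there: 3:F, 4:F, 5:F, 6:T. ✗
4: successors {1, 5}; r | []p there: 1:T, 5:F. ✗
5: successors {3, 5}; r | []p there: 3:F, 5:F. ✗
6: successors {1, 2, 6}; r | []p there: 1:T, 2:T, 6:T. ✓
7: successors {3, 5, 6, 7}; r | []p there: 3:F, 5:F, 6:T, 7:F. ✗
Satisfying worlds: {6}.

1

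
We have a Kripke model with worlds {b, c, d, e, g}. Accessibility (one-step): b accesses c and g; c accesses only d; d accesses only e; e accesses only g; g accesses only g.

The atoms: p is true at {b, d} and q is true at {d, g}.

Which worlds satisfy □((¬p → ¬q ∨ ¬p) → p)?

{c}

b: successors {c, g}; (¬p → ¬q ∨ ¬p) → p there: c:F, g:F. ✗
c: successors {d}; (¬p → ¬q ∨ ¬p) → p there: d:T. ✓
d: successors {e}; (¬p → ¬q ∨ ¬p) → p there: e:F. ✗
e: successors {g}; (¬p → ¬q ∨ ¬p) → p there: g:F. ✗
g: successors {g}; (¬p → ¬q ∨ ¬p) → p there: g:F. ✗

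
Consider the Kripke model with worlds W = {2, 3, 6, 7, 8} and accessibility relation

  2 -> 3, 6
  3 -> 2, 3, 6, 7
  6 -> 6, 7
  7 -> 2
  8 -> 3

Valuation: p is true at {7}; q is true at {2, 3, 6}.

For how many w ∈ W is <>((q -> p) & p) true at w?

2: successors {3, 6}; (q -> p) & p there: 3:F, 6:F. ✗
3: successors {2, 3, 6, 7}; (q -> p) & p there: 2:F, 3:F, 6:F, 7:T. ✓
6: successors {6, 7}; (q -> p) & p there: 6:F, 7:T. ✓
7: successors {2}; (q -> p) & p there: 2:F. ✗
8: successors {3}; (q -> p) & p there: 3:F. ✗
Satisfying worlds: {3, 6}.

2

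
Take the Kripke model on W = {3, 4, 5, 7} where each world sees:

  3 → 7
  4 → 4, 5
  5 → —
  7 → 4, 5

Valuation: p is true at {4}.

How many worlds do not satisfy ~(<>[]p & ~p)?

1

3: <>[]p & ~p is F. ✓
4: <>[]p & ~p is F. ✓
5: <>[]p & ~p is F. ✓
7: <>[]p & ~p is T. ✗
Satisfying worlds: {3, 4, 5}.
So ~(<>[]p & ~p) fails at the other 1 world.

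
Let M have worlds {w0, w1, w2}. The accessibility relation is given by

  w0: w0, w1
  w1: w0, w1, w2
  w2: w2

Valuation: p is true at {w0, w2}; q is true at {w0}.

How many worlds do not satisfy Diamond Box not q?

w0: successors {w0, w1}; Box not q there: w0:F, w1:F. ✗
w1: successors {w0, w1, w2}; Box not q there: w0:F, w1:F, w2:T. ✓
w2: successors {w2}; Box not q there: w2:T. ✓
Satisfying worlds: {w1, w2}.
So Diamond Box not q fails at the other 1 world.

1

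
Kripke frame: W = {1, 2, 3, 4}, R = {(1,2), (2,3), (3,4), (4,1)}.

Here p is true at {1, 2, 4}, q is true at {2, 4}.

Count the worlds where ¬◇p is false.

1: ◇p is T. ✗
2: ◇p is F. ✓
3: ◇p is T. ✗
4: ◇p is T. ✗
Satisfying worlds: {2}.
So ¬◇p fails at the other 3 worlds.

3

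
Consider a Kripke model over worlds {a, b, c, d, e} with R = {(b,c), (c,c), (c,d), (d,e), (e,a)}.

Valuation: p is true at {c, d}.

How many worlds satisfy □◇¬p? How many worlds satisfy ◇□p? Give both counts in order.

2 and 3

For □◇¬p:
a: no successors, so □◇¬p holds vacuously. ✓
b: successors {c}; ◇¬p there: c:F. ✗
c: successors {c, d}; ◇¬p there: c:F, d:T. ✗
d: successors {e}; ◇¬p there: e:T. ✓
e: successors {a}; ◇¬p there: a:F. ✗
— 2 worlds.
For ◇□p:
a: no successors, so ◇□p fails. ✗
b: successors {c}; □p there: c:T. ✓
c: successors {c, d}; □p there: c:T, d:F. ✓
d: successors {e}; □p there: e:F. ✗
e: successors {a}; □p there: a:T. ✓
— 3 worlds.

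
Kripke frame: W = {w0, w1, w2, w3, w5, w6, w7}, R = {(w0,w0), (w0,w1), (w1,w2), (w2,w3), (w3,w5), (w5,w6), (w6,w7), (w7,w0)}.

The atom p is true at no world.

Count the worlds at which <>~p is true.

7

w0: successors {w0, w1}; ~p there: w0:T, w1:T. ✓
w1: successors {w2}; ~p there: w2:T. ✓
w2: successors {w3}; ~p there: w3:T. ✓
w3: successors {w5}; ~p there: w5:T. ✓
w5: successors {w6}; ~p there: w6:T. ✓
w6: successors {w7}; ~p there: w7:T. ✓
w7: successors {w0}; ~p there: w0:T. ✓
Satisfying worlds: {w0, w1, w2, w3, w5, w6, w7}.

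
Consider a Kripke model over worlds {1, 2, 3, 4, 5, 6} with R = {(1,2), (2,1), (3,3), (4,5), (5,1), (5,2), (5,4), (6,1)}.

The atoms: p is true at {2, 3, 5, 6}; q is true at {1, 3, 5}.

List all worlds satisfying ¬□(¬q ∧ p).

1: □(¬q ∧ p) is T. ✗
2: □(¬q ∧ p) is F. ✓
3: □(¬q ∧ p) is F. ✓
4: □(¬q ∧ p) is F. ✓
5: □(¬q ∧ p) is F. ✓
6: □(¬q ∧ p) is F. ✓

{2, 3, 4, 5, 6}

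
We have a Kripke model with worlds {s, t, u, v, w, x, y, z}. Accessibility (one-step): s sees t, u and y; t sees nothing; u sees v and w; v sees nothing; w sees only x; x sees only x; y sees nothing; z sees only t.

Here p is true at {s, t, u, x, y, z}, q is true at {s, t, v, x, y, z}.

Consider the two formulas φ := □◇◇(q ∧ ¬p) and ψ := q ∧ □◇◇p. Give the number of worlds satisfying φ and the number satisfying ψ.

For □◇◇(q ∧ ¬p):
s: successors {t, u, y}; ◇◇(q ∧ ¬p) there: t:F, u:F, y:F. ✗
t: no successors, so □◇◇(q ∧ ¬p) holds vacuously. ✓
u: successors {v, w}; ◇◇(q ∧ ¬p) there: v:F, w:F. ✗
v: no successors, so □◇◇(q ∧ ¬p) holds vacuously. ✓
w: successors {x}; ◇◇(q ∧ ¬p) there: x:F. ✗
x: successors {x}; ◇◇(q ∧ ¬p) there: x:F. ✗
y: no successors, so □◇◇(q ∧ ¬p) holds vacuously. ✓
z: successors {t}; ◇◇(q ∧ ¬p) there: t:F. ✗
— 3 worlds.
For q ∧ □◇◇p:
s: q is T, □◇◇p is F. ✗
t: q is T, □◇◇p is T. ✓
u: q is F, □◇◇p is F. ✗
v: q is T, □◇◇p is T. ✓
w: q is F, □◇◇p is T. ✗
x: q is T, □◇◇p is T. ✓
y: q is T, □◇◇p is T. ✓
z: q is T, □◇◇p is F. ✗
— 4 worlds.

3 and 4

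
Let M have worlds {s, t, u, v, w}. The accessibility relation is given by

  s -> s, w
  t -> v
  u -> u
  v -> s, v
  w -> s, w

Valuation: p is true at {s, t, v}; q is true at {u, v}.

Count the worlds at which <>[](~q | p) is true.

s: successors {s, w}; [](~q | p) there: s:T, w:T. ✓
t: successors {v}; [](~q | p) there: v:T. ✓
u: successors {u}; [](~q | p) there: u:F. ✗
v: successors {s, v}; [](~q | p) there: s:T, v:T. ✓
w: successors {s, w}; [](~q | p) there: s:T, w:T. ✓
Satisfying worlds: {s, t, v, w}.

4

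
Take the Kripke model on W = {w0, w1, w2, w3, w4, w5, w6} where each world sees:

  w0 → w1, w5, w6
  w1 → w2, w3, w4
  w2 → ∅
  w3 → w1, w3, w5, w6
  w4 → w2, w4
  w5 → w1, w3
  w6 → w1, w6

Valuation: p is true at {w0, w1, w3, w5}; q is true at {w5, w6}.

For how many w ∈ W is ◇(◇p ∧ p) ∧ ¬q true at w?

3

w0: ◇(◇p ∧ p) is T, ¬q is T. ✓
w1: ◇(◇p ∧ p) is T, ¬q is T. ✓
w2: ◇(◇p ∧ p) is F, ¬q is T. ✗
w3: ◇(◇p ∧ p) is T, ¬q is T. ✓
w4: ◇(◇p ∧ p) is F, ¬q is T. ✗
w5: ◇(◇p ∧ p) is T, ¬q is F. ✗
w6: ◇(◇p ∧ p) is T, ¬q is F. ✗
Satisfying worlds: {w0, w1, w3}.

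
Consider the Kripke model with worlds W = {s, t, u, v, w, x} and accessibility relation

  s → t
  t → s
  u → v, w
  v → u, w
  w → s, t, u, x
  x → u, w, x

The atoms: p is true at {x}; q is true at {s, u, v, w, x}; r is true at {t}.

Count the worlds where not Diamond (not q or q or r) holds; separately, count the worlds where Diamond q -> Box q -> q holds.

For not Diamond (not q or q or r):
s: Diamond (not q or q or r) is T. ✗
t: Diamond (not q or q or r) is T. ✗
u: Diamond (not q or q or r) is T. ✗
v: Diamond (not q or q or r) is T. ✗
w: Diamond (not q or q or r) is T. ✗
x: Diamond (not q or q or r) is T. ✗
— 0 worlds.
For Diamond q -> Box q -> q:
s: Diamond q is F, Box q -> q is T. ✓
t: Diamond q is T, Box q -> q is F. ✗
u: Diamond q is T, Box q -> q is T. ✓
v: Diamond q is T, Box q -> q is T. ✓
w: Diamond q is T, Box q -> q is T. ✓
x: Diamond q is T, Box q -> q is T. ✓
— 5 worlds.

0 and 5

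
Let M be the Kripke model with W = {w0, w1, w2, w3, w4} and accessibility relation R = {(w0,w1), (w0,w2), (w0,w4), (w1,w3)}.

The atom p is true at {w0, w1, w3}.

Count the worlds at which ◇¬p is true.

w0: successors {w1, w2, w4}; ¬p there: w1:F, w2:T, w4:T. ✓
w1: successors {w3}; ¬p there: w3:F. ✗
w2: no successors, so ◇¬p fails. ✗
w3: no successors, so ◇¬p fails. ✗
w4: no successors, so ◇¬p fails. ✗
Satisfying worlds: {w0}.

1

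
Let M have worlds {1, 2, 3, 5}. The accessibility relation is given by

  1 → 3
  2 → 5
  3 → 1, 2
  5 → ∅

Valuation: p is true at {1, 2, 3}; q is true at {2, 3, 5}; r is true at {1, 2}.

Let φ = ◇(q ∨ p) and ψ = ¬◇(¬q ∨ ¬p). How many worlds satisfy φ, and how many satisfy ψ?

3 and 2

For ◇(q ∨ p):
1: successors {3}; q ∨ p there: 3:T. ✓
2: successors {5}; q ∨ p there: 5:T. ✓
3: successors {1, 2}; q ∨ p there: 1:T, 2:T. ✓
5: no successors, so ◇(q ∨ p) fails. ✗
— 3 worlds.
For ¬◇(¬q ∨ ¬p):
1: ◇(¬q ∨ ¬p) is F. ✓
2: ◇(¬q ∨ ¬p) is T. ✗
3: ◇(¬q ∨ ¬p) is T. ✗
5: ◇(¬q ∨ ¬p) is F. ✓
— 2 worlds.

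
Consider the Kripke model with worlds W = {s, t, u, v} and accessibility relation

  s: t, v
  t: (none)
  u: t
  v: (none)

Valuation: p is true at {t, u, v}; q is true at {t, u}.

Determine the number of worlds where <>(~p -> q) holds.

2

s: successors {t, v}; ~p -> q there: t:T, v:T. ✓
t: no successors, so <>(~p -> q) fails. ✗
u: successors {t}; ~p -> q there: t:T. ✓
v: no successors, so <>(~p -> q) fails. ✗
Satisfying worlds: {s, u}.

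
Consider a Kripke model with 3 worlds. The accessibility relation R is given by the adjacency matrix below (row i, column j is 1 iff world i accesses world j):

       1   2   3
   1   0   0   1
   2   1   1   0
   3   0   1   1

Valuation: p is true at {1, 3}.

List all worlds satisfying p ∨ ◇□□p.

{1, 3}

1: p is T, ◇□□p is F. ✓
2: p is F, ◇□□p is F. ✗
3: p is T, ◇□□p is F. ✓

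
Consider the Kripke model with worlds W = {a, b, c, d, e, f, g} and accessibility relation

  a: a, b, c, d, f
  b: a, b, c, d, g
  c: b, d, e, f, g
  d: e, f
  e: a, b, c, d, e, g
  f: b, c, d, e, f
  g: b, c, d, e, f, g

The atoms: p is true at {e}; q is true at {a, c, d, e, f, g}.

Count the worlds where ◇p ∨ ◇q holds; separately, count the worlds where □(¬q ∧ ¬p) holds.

7 and 0

For ◇p ∨ ◇q:
a: ◇p is F, ◇q is T. ✓
b: ◇p is F, ◇q is T. ✓
c: ◇p is T, ◇q is T. ✓
d: ◇p is T, ◇q is T. ✓
e: ◇p is T, ◇q is T. ✓
f: ◇p is T, ◇q is T. ✓
g: ◇p is T, ◇q is T. ✓
— 7 worlds.
For □(¬q ∧ ¬p):
a: successors {a, b, c, d, f}; ¬q ∧ ¬p there: a:F, b:T, c:F, d:F, f:F. ✗
b: successors {a, b, c, d, g}; ¬q ∧ ¬p there: a:F, b:T, c:F, d:F, g:F. ✗
c: successors {b, d, e, f, g}; ¬q ∧ ¬p there: b:T, d:F, e:F, f:F, g:F. ✗
d: successors {e, f}; ¬q ∧ ¬p there: e:F, f:F. ✗
e: successors {a, b, c, d, e, g}; ¬q ∧ ¬p there: a:F, b:T, c:F, d:F, e:F, g:F. ✗
f: successors {b, c, d, e, f}; ¬q ∧ ¬p there: b:T, c:F, d:F, e:F, f:F. ✗
g: successors {b, c, d, e, f, g}; ¬q ∧ ¬p there: b:T, c:F, d:F, e:F, f:F, g:F. ✗
— 0 worlds.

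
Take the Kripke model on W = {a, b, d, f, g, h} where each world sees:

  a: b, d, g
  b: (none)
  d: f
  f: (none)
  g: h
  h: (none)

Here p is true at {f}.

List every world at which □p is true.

{b, d, f, h}

a: successors {b, d, g}; p there: b:F, d:F, g:F. ✗
b: no successors, so □p holds vacuously. ✓
d: successors {f}; p there: f:T. ✓
f: no successors, so □p holds vacuously. ✓
g: successors {h}; p there: h:F. ✗
h: no successors, so □p holds vacuously. ✓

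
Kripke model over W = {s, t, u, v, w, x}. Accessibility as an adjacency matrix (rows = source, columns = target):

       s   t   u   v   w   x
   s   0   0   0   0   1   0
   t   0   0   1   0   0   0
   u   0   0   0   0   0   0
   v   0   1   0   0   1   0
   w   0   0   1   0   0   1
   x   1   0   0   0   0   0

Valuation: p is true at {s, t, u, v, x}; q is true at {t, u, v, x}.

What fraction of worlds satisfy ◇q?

s: successors {w}; q there: w:F. ✗
t: successors {u}; q there: u:T. ✓
u: no successors, so ◇q fails. ✗
v: successors {t, w}; q there: t:T, w:F. ✓
w: successors {u, x}; q there: u:T, x:T. ✓
x: successors {s}; q there: s:F. ✗
That's 3 of 6 worlds, so 3/6 = 1/2.

1/2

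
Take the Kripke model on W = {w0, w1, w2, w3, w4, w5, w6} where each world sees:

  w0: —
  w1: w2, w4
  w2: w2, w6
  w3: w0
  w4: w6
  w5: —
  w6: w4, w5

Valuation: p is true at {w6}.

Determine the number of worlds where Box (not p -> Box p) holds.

5

w0: no successors, so Box (not p -> Box p) holds vacuously. ✓
w1: successors {w2, w4}; not p -> Box p there: w2:F, w4:T. ✗
w2: successors {w2, w6}; not p -> Box p there: w2:F, w6:T. ✗
w3: successors {w0}; not p -> Box p there: w0:T. ✓
w4: successors {w6}; not p -> Box p there: w6:T. ✓
w5: no successors, so Box (not p -> Box p) holds vacuously. ✓
w6: successors {w4, w5}; not p -> Box p there: w4:T, w5:T. ✓
Satisfying worlds: {w0, w3, w4, w5, w6}.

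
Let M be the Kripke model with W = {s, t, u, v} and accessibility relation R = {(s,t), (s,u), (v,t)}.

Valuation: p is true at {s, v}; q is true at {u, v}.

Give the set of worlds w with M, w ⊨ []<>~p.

s: successors {t, u}; <>~p there: t:F, u:F. ✗
t: no successors, so []<>~p holds vacuously. ✓
u: no successors, so []<>~p holds vacuously. ✓
v: successors {t}; <>~p there: t:F. ✗

{t, u}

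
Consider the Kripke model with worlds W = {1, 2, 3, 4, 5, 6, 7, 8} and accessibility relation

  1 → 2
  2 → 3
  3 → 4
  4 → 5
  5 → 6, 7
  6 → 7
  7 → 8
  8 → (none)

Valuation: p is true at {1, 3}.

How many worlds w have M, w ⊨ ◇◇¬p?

5

1: successors {2}; ◇¬p there: 2:F. ✗
2: successors {3}; ◇¬p there: 3:T. ✓
3: successors {4}; ◇¬p there: 4:T. ✓
4: successors {5}; ◇¬p there: 5:T. ✓
5: successors {6, 7}; ◇¬p there: 6:T, 7:T. ✓
6: successors {7}; ◇¬p there: 7:T. ✓
7: successors {8}; ◇¬p there: 8:F. ✗
8: no successors, so ◇◇¬p fails. ✗
Satisfying worlds: {2, 3, 4, 5, 6}.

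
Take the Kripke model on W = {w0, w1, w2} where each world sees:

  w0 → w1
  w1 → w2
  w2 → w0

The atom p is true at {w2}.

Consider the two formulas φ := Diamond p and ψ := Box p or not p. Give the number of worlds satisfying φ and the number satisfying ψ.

For Diamond p:
w0: successors {w1}; p there: w1:F. ✗
w1: successors {w2}; p there: w2:T. ✓
w2: successors {w0}; p there: w0:F. ✗
— 1 world.
For Box p or not p:
w0: Box p is F, not p is T. ✓
w1: Box p is T, not p is T. ✓
w2: Box p is F, not p is F. ✗
— 2 worlds.

1 and 2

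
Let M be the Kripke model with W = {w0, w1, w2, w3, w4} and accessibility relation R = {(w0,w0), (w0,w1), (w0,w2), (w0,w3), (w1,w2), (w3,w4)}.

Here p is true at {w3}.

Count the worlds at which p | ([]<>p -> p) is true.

3

w0: p is F, []<>p -> p is T. ✓
w1: p is F, []<>p -> p is T. ✓
w2: p is F, []<>p -> p is F. ✗
w3: p is T, []<>p -> p is T. ✓
w4: p is F, []<>p -> p is F. ✗
Satisfying worlds: {w0, w1, w3}.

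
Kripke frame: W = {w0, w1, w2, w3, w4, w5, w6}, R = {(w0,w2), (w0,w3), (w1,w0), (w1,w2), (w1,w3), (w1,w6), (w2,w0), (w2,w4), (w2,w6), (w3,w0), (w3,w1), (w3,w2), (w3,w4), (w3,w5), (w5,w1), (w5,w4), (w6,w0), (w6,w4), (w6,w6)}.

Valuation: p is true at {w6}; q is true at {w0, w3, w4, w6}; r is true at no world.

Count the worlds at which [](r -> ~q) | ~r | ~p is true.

w0: [](r -> ~q) is T, ~r | ~p is T. ✓
w1: [](r -> ~q) is T, ~r | ~p is T. ✓
w2: [](r -> ~q) is T, ~r | ~p is T. ✓
w3: [](r -> ~q) is T, ~r | ~p is T. ✓
w4: [](r -> ~q) is T, ~r | ~p is T. ✓
w5: [](r -> ~q) is T, ~r | ~p is T. ✓
w6: [](r -> ~q) is T, ~r | ~p is T. ✓
Satisfying worlds: {w0, w1, w2, w3, w4, w5, w6}.

7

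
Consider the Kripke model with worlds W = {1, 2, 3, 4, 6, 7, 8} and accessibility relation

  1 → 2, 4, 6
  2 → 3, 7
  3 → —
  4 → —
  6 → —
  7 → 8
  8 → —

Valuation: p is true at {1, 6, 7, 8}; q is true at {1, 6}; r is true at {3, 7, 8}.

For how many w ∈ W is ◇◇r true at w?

2

1: successors {2, 4, 6}; ◇r there: 2:T, 4:F, 6:F. ✓
2: successors {3, 7}; ◇r there: 3:F, 7:T. ✓
3: no successors, so ◇◇r fails. ✗
4: no successors, so ◇◇r fails. ✗
6: no successors, so ◇◇r fails. ✗
7: successors {8}; ◇r there: 8:F. ✗
8: no successors, so ◇◇r fails. ✗
Satisfying worlds: {1, 2}.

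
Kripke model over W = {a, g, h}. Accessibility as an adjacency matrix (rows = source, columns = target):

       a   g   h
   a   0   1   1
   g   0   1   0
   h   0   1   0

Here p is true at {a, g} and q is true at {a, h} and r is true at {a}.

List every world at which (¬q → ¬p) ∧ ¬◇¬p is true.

{h}

a: ¬q → ¬p is T, ¬◇¬p is F. ✗
g: ¬q → ¬p is F, ¬◇¬p is T. ✗
h: ¬q → ¬p is T, ¬◇¬p is T. ✓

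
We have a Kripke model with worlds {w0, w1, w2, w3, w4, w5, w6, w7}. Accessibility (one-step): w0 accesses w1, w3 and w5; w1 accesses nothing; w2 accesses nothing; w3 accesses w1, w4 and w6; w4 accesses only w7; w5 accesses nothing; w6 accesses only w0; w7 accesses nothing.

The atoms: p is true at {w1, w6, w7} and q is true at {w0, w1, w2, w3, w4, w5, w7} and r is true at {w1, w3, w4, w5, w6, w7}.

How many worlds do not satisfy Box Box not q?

3

w0: successors {w1, w3, w5}; Box not q there: w1:T, w3:F, w5:T. ✗
w1: no successors, so Box Box not q holds vacuously. ✓
w2: no successors, so Box Box not q holds vacuously. ✓
w3: successors {w1, w4, w6}; Box not q there: w1:T, w4:F, w6:F. ✗
w4: successors {w7}; Box not q there: w7:T. ✓
w5: no successors, so Box Box not q holds vacuously. ✓
w6: successors {w0}; Box not q there: w0:F. ✗
w7: no successors, so Box Box not q holds vacuously. ✓
Satisfying worlds: {w1, w2, w4, w5, w7}.
So Box Box not q fails at the other 3 worlds.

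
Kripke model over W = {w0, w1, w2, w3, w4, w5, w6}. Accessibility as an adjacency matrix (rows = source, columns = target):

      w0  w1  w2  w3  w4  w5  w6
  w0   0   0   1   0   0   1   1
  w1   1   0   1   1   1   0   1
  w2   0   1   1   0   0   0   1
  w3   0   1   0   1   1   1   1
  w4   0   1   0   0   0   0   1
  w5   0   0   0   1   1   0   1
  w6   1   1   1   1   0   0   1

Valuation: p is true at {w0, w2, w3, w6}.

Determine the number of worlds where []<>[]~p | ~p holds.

w0: []<>[]~p is F, ~p is F. ✗
w1: []<>[]~p is F, ~p is T. ✓
w2: []<>[]~p is F, ~p is F. ✗
w3: []<>[]~p is F, ~p is F. ✗
w4: []<>[]~p is F, ~p is T. ✓
w5: []<>[]~p is F, ~p is T. ✓
w6: []<>[]~p is F, ~p is F. ✗
Satisfying worlds: {w1, w4, w5}.

3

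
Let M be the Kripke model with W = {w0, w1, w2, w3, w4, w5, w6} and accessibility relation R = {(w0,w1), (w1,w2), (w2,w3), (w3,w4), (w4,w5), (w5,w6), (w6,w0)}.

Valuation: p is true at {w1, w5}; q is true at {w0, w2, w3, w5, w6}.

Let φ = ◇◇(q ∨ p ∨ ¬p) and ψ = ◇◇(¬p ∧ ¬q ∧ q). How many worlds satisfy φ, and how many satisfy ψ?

7 and 0

For ◇◇(q ∨ p ∨ ¬p):
w0: successors {w1}; ◇(q ∨ p ∨ ¬p) there: w1:T. ✓
w1: successors {w2}; ◇(q ∨ p ∨ ¬p) there: w2:T. ✓
w2: successors {w3}; ◇(q ∨ p ∨ ¬p) there: w3:T. ✓
w3: successors {w4}; ◇(q ∨ p ∨ ¬p) there: w4:T. ✓
w4: successors {w5}; ◇(q ∨ p ∨ ¬p) there: w5:T. ✓
w5: successors {w6}; ◇(q ∨ p ∨ ¬p) there: w6:T. ✓
w6: successors {w0}; ◇(q ∨ p ∨ ¬p) there: w0:T. ✓
— 7 worlds.
For ◇◇(¬p ∧ ¬q ∧ q):
w0: successors {w1}; ◇(¬p ∧ ¬q ∧ q) there: w1:F. ✗
w1: successors {w2}; ◇(¬p ∧ ¬q ∧ q) there: w2:F. ✗
w2: successors {w3}; ◇(¬p ∧ ¬q ∧ q) there: w3:F. ✗
w3: successors {w4}; ◇(¬p ∧ ¬q ∧ q) there: w4:F. ✗
w4: successors {w5}; ◇(¬p ∧ ¬q ∧ q) there: w5:F. ✗
w5: successors {w6}; ◇(¬p ∧ ¬q ∧ q) there: w6:F. ✗
w6: successors {w0}; ◇(¬p ∧ ¬q ∧ q) there: w0:F. ✗
— 0 worlds.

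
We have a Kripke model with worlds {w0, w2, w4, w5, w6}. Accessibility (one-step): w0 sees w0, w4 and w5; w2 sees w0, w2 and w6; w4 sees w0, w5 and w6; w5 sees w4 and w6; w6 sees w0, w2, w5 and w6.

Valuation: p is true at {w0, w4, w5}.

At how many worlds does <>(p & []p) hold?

w0: successors {w0, w4, w5}; p & []p there: w0:T, w4:F, w5:F. ✓
w2: successors {w0, w2, w6}; p & []p there: w0:T, w2:F, w6:F. ✓
w4: successors {w0, w5, w6}; p & []p there: w0:T, w5:F, w6:F. ✓
w5: successors {w4, w6}; p & []p there: w4:F, w6:F. ✗
w6: successors {w0, w2, w5, w6}; p & []p there: w0:T, w2:F, w5:F, w6:F. ✓
Satisfying worlds: {w0, w2, w4, w6}.

4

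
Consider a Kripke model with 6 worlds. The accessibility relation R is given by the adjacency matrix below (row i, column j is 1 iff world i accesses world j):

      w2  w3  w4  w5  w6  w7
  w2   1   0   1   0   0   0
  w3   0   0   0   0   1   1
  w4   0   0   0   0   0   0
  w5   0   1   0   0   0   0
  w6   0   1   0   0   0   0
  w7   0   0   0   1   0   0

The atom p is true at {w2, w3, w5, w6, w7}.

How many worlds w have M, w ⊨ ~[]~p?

5

w2: []~p is F. ✓
w3: []~p is F. ✓
w4: []~p is T. ✗
w5: []~p is F. ✓
w6: []~p is F. ✓
w7: []~p is F. ✓
Satisfying worlds: {w2, w3, w5, w6, w7}.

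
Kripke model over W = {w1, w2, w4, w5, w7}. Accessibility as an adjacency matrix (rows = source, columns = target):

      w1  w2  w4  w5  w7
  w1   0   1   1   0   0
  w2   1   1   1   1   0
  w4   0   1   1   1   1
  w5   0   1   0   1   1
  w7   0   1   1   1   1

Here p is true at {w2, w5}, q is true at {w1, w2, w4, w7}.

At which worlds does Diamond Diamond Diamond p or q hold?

w1: Diamond Diamond Diamond p is T, q is T. ✓
w2: Diamond Diamond Diamond p is T, q is T. ✓
w4: Diamond Diamond Diamond p is T, q is T. ✓
w5: Diamond Diamond Diamond p is T, q is F. ✓
w7: Diamond Diamond Diamond p is T, q is T. ✓

{w1, w2, w4, w5, w7}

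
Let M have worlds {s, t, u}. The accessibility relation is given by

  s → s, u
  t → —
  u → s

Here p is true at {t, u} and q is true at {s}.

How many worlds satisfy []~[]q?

2

s: successors {s, u}; ~[]q there: s:T, u:F. ✗
t: no successors, so []~[]q holds vacuously. ✓
u: successors {s}; ~[]q there: s:T. ✓
Satisfying worlds: {t, u}.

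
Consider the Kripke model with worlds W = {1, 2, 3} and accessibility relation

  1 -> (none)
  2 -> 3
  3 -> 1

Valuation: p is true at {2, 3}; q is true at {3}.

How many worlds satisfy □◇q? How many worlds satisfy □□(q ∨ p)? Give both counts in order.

1 and 2

For □◇q:
1: no successors, so □◇q holds vacuously. ✓
2: successors {3}; ◇q there: 3:F. ✗
3: successors {1}; ◇q there: 1:F. ✗
— 1 world.
For □□(q ∨ p):
1: no successors, so □□(q ∨ p) holds vacuously. ✓
2: successors {3}; □(q ∨ p) there: 3:F. ✗
3: successors {1}; □(q ∨ p) there: 1:T. ✓
— 2 worlds.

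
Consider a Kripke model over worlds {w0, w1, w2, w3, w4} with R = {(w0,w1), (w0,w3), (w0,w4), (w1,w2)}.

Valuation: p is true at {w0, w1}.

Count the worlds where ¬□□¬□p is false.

4

w0: □□¬□p is F. ✓
w1: □□¬□p is T. ✗
w2: □□¬□p is T. ✗
w3: □□¬□p is T. ✗
w4: □□¬□p is T. ✗
Satisfying worlds: {w0}.
So ¬□□¬□p fails at the other 4 worlds.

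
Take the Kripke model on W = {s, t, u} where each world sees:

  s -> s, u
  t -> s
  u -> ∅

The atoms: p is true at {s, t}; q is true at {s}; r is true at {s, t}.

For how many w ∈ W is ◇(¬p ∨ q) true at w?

2

s: successors {s, u}; ¬p ∨ q there: s:T, u:T. ✓
t: successors {s}; ¬p ∨ q there: s:T. ✓
u: no successors, so ◇(¬p ∨ q) fails. ✗
Satisfying worlds: {s, t}.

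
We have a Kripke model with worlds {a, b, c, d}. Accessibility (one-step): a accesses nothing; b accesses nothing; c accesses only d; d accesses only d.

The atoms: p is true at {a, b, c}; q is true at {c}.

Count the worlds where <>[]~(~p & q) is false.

2

a: no successors, so <>[]~(~p & q) fails. ✗
b: no successors, so <>[]~(~p & q) fails. ✗
c: successors {d}; []~(~p & q) there: d:T. ✓
d: successors {d}; []~(~p & q) there: d:T. ✓
Satisfying worlds: {c, d}.
So <>[]~(~p & q) fails at the other 2 worlds.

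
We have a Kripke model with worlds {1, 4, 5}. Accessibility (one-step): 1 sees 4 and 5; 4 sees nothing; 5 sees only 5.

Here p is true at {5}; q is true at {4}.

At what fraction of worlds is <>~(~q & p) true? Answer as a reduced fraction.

1/3

1: successors {4, 5}; ~(~q & p) there: 4:T, 5:F. ✓
4: no successors, so <>~(~q & p) fails. ✗
5: successors {5}; ~(~q & p) there: 5:F. ✗
That's 1 of 3 worlds, so 1/3.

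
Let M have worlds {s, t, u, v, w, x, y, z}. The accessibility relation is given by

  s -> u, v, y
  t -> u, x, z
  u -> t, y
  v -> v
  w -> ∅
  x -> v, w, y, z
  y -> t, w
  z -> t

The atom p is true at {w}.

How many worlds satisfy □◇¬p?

s: successors {u, v, y}; ◇¬p there: u:T, v:T, y:T. ✓
t: successors {u, x, z}; ◇¬p there: u:T, x:T, z:T. ✓
u: successors {t, y}; ◇¬p there: t:T, y:T. ✓
v: successors {v}; ◇¬p there: v:T. ✓
w: no successors, so □◇¬p holds vacuously. ✓
x: successors {v, w, y, z}; ◇¬p there: v:T, w:F, y:T, z:T. ✗
y: successors {t, w}; ◇¬p there: t:T, w:F. ✗
z: successors {t}; ◇¬p there: t:T. ✓
Satisfying worlds: {s, t, u, v, w, z}.

6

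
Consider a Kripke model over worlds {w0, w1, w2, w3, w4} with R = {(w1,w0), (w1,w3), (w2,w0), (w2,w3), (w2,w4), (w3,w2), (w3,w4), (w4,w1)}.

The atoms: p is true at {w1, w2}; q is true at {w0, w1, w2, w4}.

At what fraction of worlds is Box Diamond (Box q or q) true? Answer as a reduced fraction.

3/5

w0: no successors, so Box Diamond (Box q or q) holds vacuously. ✓
w1: successors {w0, w3}; Diamond (Box q or q) there: w0:F, w3:T. ✗
w2: successors {w0, w3, w4}; Diamond (Box q or q) there: w0:F, w3:T, w4:T. ✗
w3: successors {w2, w4}; Diamond (Box q or q) there: w2:T, w4:T. ✓
w4: successors {w1}; Diamond (Box q or q) there: w1:T. ✓
That's 3 of 5 worlds, so 3/5.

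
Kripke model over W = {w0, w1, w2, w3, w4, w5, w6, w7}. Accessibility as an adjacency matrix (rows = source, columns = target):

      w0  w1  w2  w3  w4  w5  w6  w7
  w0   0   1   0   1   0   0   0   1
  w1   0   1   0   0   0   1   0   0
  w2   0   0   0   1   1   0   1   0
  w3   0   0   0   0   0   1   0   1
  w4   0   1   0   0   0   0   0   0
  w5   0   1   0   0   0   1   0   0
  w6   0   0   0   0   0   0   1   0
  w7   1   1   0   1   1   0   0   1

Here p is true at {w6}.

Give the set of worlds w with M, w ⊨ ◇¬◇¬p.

{w2, w6}

w0: successors {w1, w3, w7}; ¬◇¬p there: w1:F, w3:F, w7:F. ✗
w1: successors {w1, w5}; ¬◇¬p there: w1:F, w5:F. ✗
w2: successors {w3, w4, w6}; ¬◇¬p there: w3:F, w4:F, w6:T. ✓
w3: successors {w5, w7}; ¬◇¬p there: w5:F, w7:F. ✗
w4: successors {w1}; ¬◇¬p there: w1:F. ✗
w5: successors {w1, w5}; ¬◇¬p there: w1:F, w5:F. ✗
w6: successors {w6}; ¬◇¬p there: w6:T. ✓
w7: successors {w0, w1, w3, w4, w7}; ¬◇¬p there: w0:F, w1:F, w3:F, w4:F, w7:F. ✗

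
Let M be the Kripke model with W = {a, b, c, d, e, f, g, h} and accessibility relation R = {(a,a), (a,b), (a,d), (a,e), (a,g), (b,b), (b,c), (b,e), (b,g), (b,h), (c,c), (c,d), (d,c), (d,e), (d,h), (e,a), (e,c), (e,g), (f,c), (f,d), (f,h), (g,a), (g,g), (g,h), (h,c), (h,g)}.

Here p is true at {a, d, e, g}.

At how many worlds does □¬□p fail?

a: successors {a, b, d, e, g}; ¬□p there: a:T, b:T, d:T, e:T, g:T. ✓
b: successors {b, c, e, g, h}; ¬□p there: b:T, c:T, e:T, g:T, h:T. ✓
c: successors {c, d}; ¬□p there: c:T, d:T. ✓
d: successors {c, e, h}; ¬□p there: c:T, e:T, h:T. ✓
e: successors {a, c, g}; ¬□p there: a:T, c:T, g:T. ✓
f: successors {c, d, h}; ¬□p there: c:T, d:T, h:T. ✓
g: successors {a, g, h}; ¬□p there: a:T, g:T, h:T. ✓
h: successors {c, g}; ¬□p there: c:T, g:T. ✓
Satisfying worlds: {a, b, c, d, e, f, g, h}.
So □¬□p fails at the other 0 worlds.

0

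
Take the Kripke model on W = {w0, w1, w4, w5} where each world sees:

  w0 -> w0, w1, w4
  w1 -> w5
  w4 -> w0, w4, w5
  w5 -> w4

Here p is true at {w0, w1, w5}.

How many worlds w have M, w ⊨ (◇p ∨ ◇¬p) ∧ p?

3

w0: ◇p ∨ ◇¬p is T, p is T. ✓
w1: ◇p ∨ ◇¬p is T, p is T. ✓
w4: ◇p ∨ ◇¬p is T, p is F. ✗
w5: ◇p ∨ ◇¬p is T, p is T. ✓
Satisfying worlds: {w0, w1, w5}.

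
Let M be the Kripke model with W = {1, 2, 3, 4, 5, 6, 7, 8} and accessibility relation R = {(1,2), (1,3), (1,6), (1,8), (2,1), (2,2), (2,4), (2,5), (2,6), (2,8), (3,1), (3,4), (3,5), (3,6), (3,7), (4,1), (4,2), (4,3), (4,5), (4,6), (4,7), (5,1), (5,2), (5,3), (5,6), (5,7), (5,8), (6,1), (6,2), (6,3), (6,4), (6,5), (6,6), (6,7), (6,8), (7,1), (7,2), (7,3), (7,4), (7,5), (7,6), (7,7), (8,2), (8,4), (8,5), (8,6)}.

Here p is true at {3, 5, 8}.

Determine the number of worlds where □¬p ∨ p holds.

1: □¬p is F, p is F. ✗
2: □¬p is F, p is F. ✗
3: □¬p is F, p is T. ✓
4: □¬p is F, p is F. ✗
5: □¬p is F, p is T. ✓
6: □¬p is F, p is F. ✗
7: □¬p is F, p is F. ✗
8: □¬p is F, p is T. ✓
Satisfying worlds: {3, 5, 8}.

3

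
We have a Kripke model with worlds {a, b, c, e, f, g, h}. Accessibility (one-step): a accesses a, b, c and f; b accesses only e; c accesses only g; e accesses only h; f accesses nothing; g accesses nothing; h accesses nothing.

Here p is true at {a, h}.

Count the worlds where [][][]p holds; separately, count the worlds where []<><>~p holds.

6 and 3

For [][][]p:
a: successors {a, b, c, f}; [][]p there: a:F, b:T, c:T, f:T. ✗
b: successors {e}; [][]p there: e:T. ✓
c: successors {g}; [][]p there: g:T. ✓
e: successors {h}; [][]p there: h:T. ✓
f: no successors, so [][][]p holds vacuously. ✓
g: no successors, so [][][]p holds vacuously. ✓
h: no successors, so [][][]p holds vacuously. ✓
— 6 worlds.
For []<><>~p:
a: successors {a, b, c, f}; <><>~p there: a:T, b:F, c:F, f:F. ✗
b: successors {e}; <><>~p there: e:F. ✗
c: successors {g}; <><>~p there: g:F. ✗
e: successors {h}; <><>~p there: h:F. ✗
f: no successors, so []<><>~p holds vacuously. ✓
g: no successors, so []<><>~p holds vacuously. ✓
h: no successors, so []<><>~p holds vacuously. ✓
— 3 worlds.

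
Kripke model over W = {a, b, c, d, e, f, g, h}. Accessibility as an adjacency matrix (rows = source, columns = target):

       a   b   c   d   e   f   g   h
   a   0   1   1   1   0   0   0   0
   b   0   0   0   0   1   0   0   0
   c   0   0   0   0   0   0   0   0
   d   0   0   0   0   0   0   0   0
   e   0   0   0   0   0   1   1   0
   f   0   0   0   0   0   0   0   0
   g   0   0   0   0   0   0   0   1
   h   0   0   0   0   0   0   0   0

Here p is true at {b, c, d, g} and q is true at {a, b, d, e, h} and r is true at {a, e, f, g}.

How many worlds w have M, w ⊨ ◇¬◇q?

a: successors {b, c, d}; ¬◇q there: b:F, c:T, d:T. ✓
b: successors {e}; ¬◇q there: e:T. ✓
c: no successors, so ◇¬◇q fails. ✗
d: no successors, so ◇¬◇q fails. ✗
e: successors {f, g}; ¬◇q there: f:T, g:F. ✓
f: no successors, so ◇¬◇q fails. ✗
g: successors {h}; ¬◇q there: h:T. ✓
h: no successors, so ◇¬◇q fails. ✗
Satisfying worlds: {a, b, e, g}.

4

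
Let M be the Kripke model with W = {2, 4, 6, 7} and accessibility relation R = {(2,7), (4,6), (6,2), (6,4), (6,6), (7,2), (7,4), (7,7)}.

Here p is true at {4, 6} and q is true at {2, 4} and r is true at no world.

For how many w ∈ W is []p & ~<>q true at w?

2: []p is F, ~<>q is T. ✗
4: []p is T, ~<>q is T. ✓
6: []p is F, ~<>q is F. ✗
7: []p is F, ~<>q is F. ✗
Satisfying worlds: {4}.

1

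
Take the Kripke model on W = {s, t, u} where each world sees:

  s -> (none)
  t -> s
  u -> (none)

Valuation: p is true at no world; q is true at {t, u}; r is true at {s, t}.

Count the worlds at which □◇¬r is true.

2

s: no successors, so □◇¬r holds vacuously. ✓
t: successors {s}; ◇¬r there: s:F. ✗
u: no successors, so □◇¬r holds vacuously. ✓
Satisfying worlds: {s, u}.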